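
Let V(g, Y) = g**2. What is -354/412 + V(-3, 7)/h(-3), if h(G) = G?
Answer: -795/206 ≈ -3.8592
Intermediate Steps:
-354/412 + V(-3, 7)/h(-3) = -354/412 + (-3)**2/(-3) = -354*1/412 + 9*(-1/3) = -177/206 - 3 = -795/206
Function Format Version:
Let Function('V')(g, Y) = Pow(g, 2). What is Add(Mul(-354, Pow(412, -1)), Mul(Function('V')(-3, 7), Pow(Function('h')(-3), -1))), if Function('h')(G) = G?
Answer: Rational(-795, 206) ≈ -3.8592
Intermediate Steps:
Add(Mul(-354, Pow(412, -1)), Mul(Function('V')(-3, 7), Pow(Function('h')(-3), -1))) = Add(Mul(-354, Pow(412, -1)), Mul(Pow(-3, 2), Pow(-3, -1))) = Add(Mul(-354, Rational(1, 412)), Mul(9, Rational(-1, 3))) = Add(Rational(-177, 206), -3) = Rational(-795, 206)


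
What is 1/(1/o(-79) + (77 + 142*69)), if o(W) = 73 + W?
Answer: 6/59249 ≈ 0.00010127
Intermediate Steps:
1/(1/o(-79) + (77 + 142*69)) = 1/(1/(73 - 79) + (77 + 142*69)) = 1/(1/(-6) + (77 + 9798)) = 1/(-⅙ + 9875) = 1/(59249/6) = 6/59249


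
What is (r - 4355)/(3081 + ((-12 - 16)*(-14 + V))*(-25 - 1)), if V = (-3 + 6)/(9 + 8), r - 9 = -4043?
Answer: 142613/118703 ≈ 1.2014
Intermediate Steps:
r = -4034 (r = 9 - 4043 = -4034)
V = 3/17 ≈ 0.17647
(r - 4355)/(3081 + ((-12 - 16)*(-14 + V))*(-25 - 1)) = (-4034 - 4355)/(3081 + ((-12 - 16)*(-14 + 3/17))*(-25 - 1)) = -8389/(3081 - 28*(-235/17)*(-26)) = -8389/(3081 + (6580/17)*(-26)) = -8389/(3081 - 171080/17) = -8389/(-118703/17) = -8389*(-17/118703) = 142613/118703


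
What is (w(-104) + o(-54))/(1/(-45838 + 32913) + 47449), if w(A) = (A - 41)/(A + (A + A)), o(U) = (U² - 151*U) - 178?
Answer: 43924953325/191342837088 ≈ 0.22956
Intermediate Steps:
o(U) = -178 + U² - 151*U
w(A) = (-41 + A)/(3*A) (w(A) = (-41 + A)/(A + 2*A) = (-41 + A)/((3*A)) = (-41 + A)*(1/(3*A)) = (-41 + A)/(3*A))
(w(-104) + o(-54))/(1/(-45838 + 32913) + 47449) = ((⅓)*(-41 - 104)/(-104) + (-178 + (-54)² - 151*(-54)))/(1/(-45838 + 32913) + 47449) = ((⅓)*(-1/104)*(-145) + (-178 + 2916 + 8154))/(1/(-12925) + 47449) = (145/312 + 10892)/(-1/12925 + 47449) = 3398449/(312*(613278324/12925)) = (3398449/312)*(12925/613278324) = 43924953325/191342837088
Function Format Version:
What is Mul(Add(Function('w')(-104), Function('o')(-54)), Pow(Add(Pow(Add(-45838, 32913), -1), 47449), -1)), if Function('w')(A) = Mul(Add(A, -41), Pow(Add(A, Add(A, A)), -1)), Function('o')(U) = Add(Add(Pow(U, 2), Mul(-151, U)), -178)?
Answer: Rational(43924953325, 191342837088) ≈ 0.22956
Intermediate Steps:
Function('o')(U) = Add(-178, Pow(U, 2), Mul(-151, U))
Function('w')(A) = Mul(Rational(1, 3), Pow(A, -1), Add(-41, A)) (Function('w')(A) = Mul(Add(-41, A), Pow(Add(A, Mul(2, A)), -1)) = Mul(Add(-41, A), Pow(Mul(3, A), -1)) = Mul(Add(-41, A), Mul(Rational(1, 3), Pow(A, -1))) = Mul(Rational(1, 3), Pow(A, -1), Add(-41, A)))
Mul(Add(Function('w')(-104), Function('o')(-54)), Pow(Add(Pow(Add(-45838, 32913), -1), 47449), -1)) = Mul(Add(Mul(Rational(1, 3), Pow(-104, -1), Add(-41, -104)), Add(-178, Pow(-54, 2), Mul(-151, -54))), Pow(Add(Pow(Add(-45838, 32913), -1), 47449), -1)) = Mul(Add(Mul(Rational(1, 3), Rational(-1, 104), -145), Add(-178, 2916, 8154)), Pow(Add(Pow(-12925, -1), 47449), -1)) = Mul(Add(Rational(145, 312), 10892), Pow(Add(Rational(-1, 12925), 47449), -1)) = Mul(Rational(3398449, 312), Pow(Rational(613278324, 12925), -1)) = Mul(Rational(3398449, 312), Rational(12925, 613278324)) = Rational(43924953325, 191342837088)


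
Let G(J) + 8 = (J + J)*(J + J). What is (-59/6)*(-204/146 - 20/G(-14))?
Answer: 1189027/84972 ≈ 13.993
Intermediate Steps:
G(J) = -8 + 4*J² (G(J) = -8 + (J + J)*(J + J) = -8 + (2*J)*(2*J) = -8 + 4*J²)
(-59/6)*(-204/146 - 20/G(-14)) = (-59/6)*(-204/146 - 20/(-8 + 4*(-14)²)) = (-59*⅙)*(-204*1/146 - 20/(-8 + 4*196)) = -59*(-102/73 - 20/(-8 + 784))/6 = -59*(-102/73 - 20/776)/6 = -59*(-102/73 - 20*1/776)/6 = -59*(-102/73 - 5/194)/6 = -59/6*(-20153/14162) = 1189027/84972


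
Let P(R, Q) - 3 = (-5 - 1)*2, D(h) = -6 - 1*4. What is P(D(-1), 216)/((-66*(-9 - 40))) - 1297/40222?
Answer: -54244/1548547 ≈ -0.035029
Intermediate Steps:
D(h) = -10 (D(h) = -6 - 4 = -10)
P(R, Q) = -9 (P(R, Q) = 3 + (-5 - 1)*2 = 3 - 6*2 = 3 - 12 = -9)
P(D(-1), 216)/((-66*(-9 - 40))) - 1297/40222 = -9*(-1/(66*(-9 - 40))) - 1297/40222 = -9/((-66*(-49))) - 1297*1/40222 = -9/3234 - 1297/40222 = -9*1/3234 - 1297/40222 = -3/1078 - 1297/40222 = -54244/1548547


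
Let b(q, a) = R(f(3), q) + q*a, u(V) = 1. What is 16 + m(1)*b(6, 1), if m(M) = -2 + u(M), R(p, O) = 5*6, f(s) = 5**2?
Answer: -20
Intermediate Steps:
f(s) = 25
R(p, O) = 30
m(M) = -1 (m(M) = -2 + 1 = -1)
b(q, a) = 30 + a*q (b(q, a) = 30 + q*a = 30 + a*q)
16 + m(1)*b(6, 1) = 16 - (30 + 1*6) = 16 - (30 + 6) = 16 - 1*36 = 16 - 36 = -20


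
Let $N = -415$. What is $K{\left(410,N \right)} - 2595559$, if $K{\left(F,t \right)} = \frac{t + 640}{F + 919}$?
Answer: $- \frac{1149832562}{443} \approx -2.5956 \cdot 10^{6}$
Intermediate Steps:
$K{\left(F,t \right)} = \frac{640 + t}{919 + F}$
$K{\left(410,N \right)} - 2595559 = \frac{640 - 415}{919 + 410} - 2595559 = \frac{1}{1329} \cdot 225 - 2595559 = \frac{75}{443} - 2595559 = - \frac{1149832562}{443}$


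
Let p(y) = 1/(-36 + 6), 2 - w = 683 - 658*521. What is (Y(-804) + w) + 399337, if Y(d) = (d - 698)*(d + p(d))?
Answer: 29236981/15 ≈ 1.9491e+6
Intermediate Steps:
w = 342137 (w = 2 - (683 - 658*521) = 2 - (683 - 342818) = 2 - 1*(-342135) = 2 + 342135 = 342137)
p(y) = -1/30 (p(y) = 1/(-30) = -1/30)
Y(d) = (-698 + d)*(-1/30 + d) (Y(d) = (d - 698)*(d - 1/30) = (-698 + d)*(-1/30 + d))
(Y(-804) + w) + 399337 = ((349/15 + (-804)² - 20941/30*(-804)) + 342137) + 399337 = ((349/15 + 646416 + 2806094/5) + 342137) + 399337 = (18114871/15 + 342137) + 399337 = 23246926/15 + 399337 = 29236981/15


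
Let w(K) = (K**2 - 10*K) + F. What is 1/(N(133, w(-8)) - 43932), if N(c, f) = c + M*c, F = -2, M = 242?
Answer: -1/11613 ≈ -8.6110e-5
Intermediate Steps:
w(K) = -2 + K**2 - 10*K (w(K) = (K**2 - 10*K) - 2 = -2 + K**2 - 10*K)
N(c, f) = 243*c (N(c, f) = c + 242*c = 243*c)
1/(N(133, w(-8)) - 43932) = 1/(243*133 - 43932) = 1/(32319 - 43932) = 1/(-11613) = -1/11613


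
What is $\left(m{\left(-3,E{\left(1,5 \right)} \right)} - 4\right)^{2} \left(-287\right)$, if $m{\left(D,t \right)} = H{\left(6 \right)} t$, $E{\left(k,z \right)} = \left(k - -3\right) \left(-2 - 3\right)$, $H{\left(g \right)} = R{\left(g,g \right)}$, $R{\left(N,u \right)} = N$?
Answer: $-4412912$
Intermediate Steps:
$H{\left(g \right)} = g$
$E{\left(k,z \right)} = -15 - 5 k$ ($E{\left(k,z \right)} = \left(k + 3\right) \left(-5\right) = \left(3 + k\right) \left(-5\right) = -15 - 5 k$)
$m{\left(D,t \right)} = 6 t$
$\left(m{\left(-3,E{\left(1,5 \right)} \right)} - 4\right)^{2} \left(-287\right) = \left(6 \left(-15 - 5\right) - 4\right)^{2} \left(-287\right) = \left(6 \left(-20\right) - 4\right)^{2} \left(-287\right) = \left(-120 - 4\right)^{2} \left(-287\right) = \left(-124\right)^{2} \left(-287\right) = 15376 \left(-287\right) = -4412912$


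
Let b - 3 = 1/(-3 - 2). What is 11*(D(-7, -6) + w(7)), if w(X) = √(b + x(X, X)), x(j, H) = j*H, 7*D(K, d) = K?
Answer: -11 + 11*√1295/5 ≈ 68.169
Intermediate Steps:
D(K, d) = K/7
x(j, H) = H*j
b = 14/5 (b = 3 + 1/(-3 - 2) = 3 + 1/(-5) = 3 - ⅕ = 14/5 ≈ 2.8000)
w(X) = √(14/5 + X²) (w(X) = √(14/5 + X*X) = √(14/5 + X²))
11*(D(-7, -6) + w(7)) = 11*((⅐)*(-7) + √(70 + 25*7²)/5) = 11*(-1 + √(70 + 25*49)/5) = 11*(-1 + √(70 + 1225)/5) = 11*(-1 + √1295/5) = -11 + 11*√1295/5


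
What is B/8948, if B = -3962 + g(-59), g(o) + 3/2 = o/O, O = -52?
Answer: -206043/465296 ≈ -0.44282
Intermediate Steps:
g(o) = -3/2 - o/52 (g(o) = -3/2 + o/(-52) = -3/2 + o*(-1/52) = -3/2 - o/52)
B = -206043/52 (B = -3962 + (-3/2 - 1/52*(-59)) = -3962 + (-3/2 + 59/52) = -3962 - 19/52 = -206043/52 ≈ -3962.4)
B/8948 = -206043/52/8948 = -206043/52*1/8948 = -206043/465296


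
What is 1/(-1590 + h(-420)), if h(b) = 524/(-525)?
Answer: -525/835274 ≈ -0.00062854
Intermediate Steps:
h(b) = -524/525 (h(b) = 524*(-1/525) = -524/525)
1/(-1590 + h(-420)) = 1/(-1590 - 524/525) = 1/(-835274/525) = -525/835274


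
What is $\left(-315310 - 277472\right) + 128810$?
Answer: $-463972$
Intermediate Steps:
$\left(-315310 - 277472\right) + 128810 = -592782 + 128810 = -463972$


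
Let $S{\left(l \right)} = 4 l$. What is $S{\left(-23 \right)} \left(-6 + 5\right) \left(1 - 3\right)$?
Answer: $-184$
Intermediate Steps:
$S{\left(-23 \right)} \left(-6 + 5\right) \left(1 - 3\right) = 4 \left(-23\right) \left(-6 + 5\right) \left(1 - 3\right) = - 92 \left(\left(-1\right) \left(-2\right)\right) = \left(-92\right) 2 = -184$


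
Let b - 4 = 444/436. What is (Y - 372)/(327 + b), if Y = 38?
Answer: -18203/18095 ≈ -1.0060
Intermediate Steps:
b = 547/109 (b = 4 + 444/436 = 4 + 444*(1/436) = 4 + 111/109 = 547/109 ≈ 5.0183)
(Y - 372)/(327 + b) = (38 - 372)/(327 + 547/109) = -334/36190/109 = -334*109/36190 = -18203/18095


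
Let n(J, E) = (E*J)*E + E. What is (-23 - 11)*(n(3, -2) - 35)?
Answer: 850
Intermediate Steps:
n(J, E) = E + J*E**2 (n(J, E) = J*E**2 + E = E + J*E**2)
(-23 - 11)*(n(3, -2) - 35) = (-23 - 11)*(-2*(1 - 2*3) - 35) = -34*(-2*(1 - 6) - 35) = -34*(-2*(-5) - 35) = -34*(10 - 35) = -34*(-25) = 850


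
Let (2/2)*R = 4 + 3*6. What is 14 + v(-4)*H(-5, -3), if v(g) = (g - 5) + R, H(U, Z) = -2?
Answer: -12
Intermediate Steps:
R = 22 (R = 4 + 3*6 = 4 + 18 = 22)
v(g) = 17 + g (v(g) = (g - 5) + 22 = (-5 + g) + 22 = 17 + g)
14 + v(-4)*H(-5, -3) = 14 + (17 - 4)*(-2) = 14 + 13*(-2) = 14 - 26 = -12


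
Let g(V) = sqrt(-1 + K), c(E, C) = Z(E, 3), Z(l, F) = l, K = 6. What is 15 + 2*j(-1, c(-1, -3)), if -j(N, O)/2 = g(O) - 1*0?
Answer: 15 - 4*sqrt(5) ≈ 6.0557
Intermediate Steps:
c(E, C) = E
g(V) = sqrt(5) (g(V) = sqrt(-1 + 6) = sqrt(5))
j(N, O) = -2*sqrt(5) (j(N, O) = -2*(sqrt(5) - 1*0) = -2*(sqrt(5) + 0) = -2*sqrt(5))
15 + 2*j(-1, c(-1, -3)) = 15 + 2*(-2*sqrt(5)) = 15 - 4*sqrt(5)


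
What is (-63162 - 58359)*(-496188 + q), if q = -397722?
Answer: 108628837110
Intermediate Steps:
(-63162 - 58359)*(-496188 + q) = (-63162 - 58359)*(-496188 - 397722) = -121521*(-893910) = 108628837110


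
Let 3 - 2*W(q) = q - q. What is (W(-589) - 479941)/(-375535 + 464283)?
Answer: -959879/177496 ≈ -5.4079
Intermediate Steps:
W(q) = 3/2 (W(q) = 3/2 - (q - q)/2 = 3/2 - ½*0 = 3/2 + 0 = 3/2)
(W(-589) - 479941)/(-375535 + 464283) = (3/2 - 479941)/(-375535 + 464283) = -959879/2/88748 = -959879/2*1/88748 = -959879/177496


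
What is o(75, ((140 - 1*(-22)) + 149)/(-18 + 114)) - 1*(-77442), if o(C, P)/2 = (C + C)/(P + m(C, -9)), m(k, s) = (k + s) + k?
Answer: 1072368174/13847 ≈ 77444.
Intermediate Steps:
m(k, s) = s + 2*k
o(C, P) = 4*C/(-9 + P + 2*C) (o(C, P) = 2*((C + C)/(P + (-9 + 2*C))) = 2*((2*C)/(-9 + P + 2*C)) = 2*(2*C/(-9 + P + 2*C)) = 4*C/(-9 + P + 2*C))
o(75, ((140 - 1*(-22)) + 149)/(-18 + 114)) - 1*(-77442) = 4*75/(-9 + ((140 - 1*(-22)) + 149)/(-18 + 114) + 2*75) - 1*(-77442) = 4*75/(-9 + ((140 + 22) + 149)/96 + 150) + 77442 = 4*75/(-9 + (162 + 149)*(1/96) + 150) + 77442 = 4*75/(-9 + 311*(1/96) + 150) + 77442 = 4*75/(-9 + 311/96 + 150) + 77442 = 4*75/(13847/96) + 77442 = 4*75*(96/13847) + 77442 = 28800/13847 + 77442 = 1072368174/13847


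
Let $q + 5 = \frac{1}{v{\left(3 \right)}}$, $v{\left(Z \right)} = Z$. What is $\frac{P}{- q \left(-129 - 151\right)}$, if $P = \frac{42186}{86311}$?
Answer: $- \frac{63279}{169169560} \approx -0.00037406$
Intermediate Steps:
$P = \frac{42186}{86311}$ ($P = 42186 \cdot \frac{1}{86311} = \frac{42186}{86311} \approx 0.48877$)
$q = - \frac{14}{3}$ ($q = -5 + \frac{1}{3} = - \frac{14}{3} \approx -4.6667$)
$\frac{P}{- q \left(-129 - 151\right)} = \frac{42186}{86311 \left(-1\right) \left(- \frac{14}{3}\right) \left(-129 - 151\right)} = \frac{42186}{86311 \cdot \frac{14}{3} \left(-280\right)} = \frac{42186}{86311 \left(- \frac{3920}{3}\right)} = \frac{42186}{86311} \left(- \frac{3}{3920}\right) = - \frac{63279}{169169560}$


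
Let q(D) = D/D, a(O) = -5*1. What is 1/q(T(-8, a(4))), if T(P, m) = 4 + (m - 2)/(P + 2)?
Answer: 1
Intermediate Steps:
a(O) = -5
T(P, m) = 4 + (-2 + m)/(2 + P)
q(D) = 1
1/q(T(-8, a(4))) = 1/1 = 1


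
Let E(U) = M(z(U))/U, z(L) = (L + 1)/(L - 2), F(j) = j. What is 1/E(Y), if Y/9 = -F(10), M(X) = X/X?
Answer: -90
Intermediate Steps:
z(L) = (1 + L)/(-2 + L)
M(X) = 1
Y = -90 (Y = 9*(-1*10) = 9*(-10) = -90)
E(U) = 1/U
1/E(Y) = 1/(1/(-90)) = 1/(-1/90) = -90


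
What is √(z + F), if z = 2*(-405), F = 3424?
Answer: √2614 ≈ 51.127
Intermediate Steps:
z = -810
√(z + F) = √(-810 + 3424) = √2614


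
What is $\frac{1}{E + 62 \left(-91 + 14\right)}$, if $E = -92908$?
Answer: $- \frac{1}{97682} \approx -1.0237 \cdot 10^{-5}$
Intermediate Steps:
$\frac{1}{E + 62 \left(-91 + 14\right)} = \frac{1}{-92908 + 62 \left(-91 + 14\right)} = \frac{1}{-92908 + 62 \left(-77\right)} = \frac{1}{-92908 - 4774} = \frac{1}{-97682} = - \frac{1}{97682}$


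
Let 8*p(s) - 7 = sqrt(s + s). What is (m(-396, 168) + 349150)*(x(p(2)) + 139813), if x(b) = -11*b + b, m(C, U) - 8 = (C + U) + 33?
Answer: 195142552341/4 ≈ 4.8786e+10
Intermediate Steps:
p(s) = 7/8 + sqrt(2)*sqrt(s)/8 (p(s) = 7/8 + sqrt(s + s)/8 = 7/8 + sqrt(2*s)/8 = 7/8 + (sqrt(2)*sqrt(s))/8 = 7/8 + sqrt(2)*sqrt(s)/8)
m(C, U) = 41 + C + U (m(C, U) = 8 + ((C + U) + 33) = 8 + (33 + C + U) = 41 + C + U)
x(b) = -10*b
(m(-396, 168) + 349150)*(x(p(2)) + 139813) = ((41 - 396 + 168) + 349150)*(-10*(7/8 + sqrt(2)*sqrt(2)/8) + 139813) = (-187 + 349150)*(-10*(7/8 + 1/4) + 139813) = 348963*(-10*9/8 + 139813) = 348963*(-45/4 + 139813) = 348963*(559207/4) = 195142552341/4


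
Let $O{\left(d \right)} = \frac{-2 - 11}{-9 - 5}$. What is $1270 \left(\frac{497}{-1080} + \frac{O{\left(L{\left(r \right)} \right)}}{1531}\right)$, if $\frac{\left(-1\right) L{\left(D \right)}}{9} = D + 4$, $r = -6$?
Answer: $- \frac{675554783}{1157436} \approx -583.67$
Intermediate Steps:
$L{\left(D \right)} = -36 - 9 D$ ($L{\left(D \right)} = - 9 \left(D + 4\right) = - 9 \left(4 + D\right) = -36 - 9 D$)
$O{\left(d \right)} = \frac{13}{14}$ ($O{\left(d \right)} = - \frac{13}{-14} = \left(-13\right) \left(- \frac{1}{14}\right) = \frac{13}{14}$)
$1270 \left(\frac{497}{-1080} + \frac{O{\left(L{\left(r \right)} \right)}}{1531}\right) = 1270 \left(\frac{497}{-1080} + \frac{13}{14 \cdot 1531}\right) = 1270 \left(497 \left(- \frac{1}{1080}\right) + \frac{13}{14} \cdot \frac{1}{1531}\right) = 1270 \left(- \frac{497}{1080} + \frac{13}{21434}\right) = 1270 \left(- \frac{5319329}{11574360}\right) = - \frac{675554783}{1157436}$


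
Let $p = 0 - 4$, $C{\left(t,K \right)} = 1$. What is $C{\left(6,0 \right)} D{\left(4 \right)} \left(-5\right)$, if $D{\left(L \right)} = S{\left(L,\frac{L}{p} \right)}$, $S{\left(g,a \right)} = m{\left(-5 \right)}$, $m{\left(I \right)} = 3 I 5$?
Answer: $375$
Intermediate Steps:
$m{\left(I \right)} = 15 I$
$p = -4$
$S{\left(g,a \right)} = -75$ ($S{\left(g,a \right)} = 15 \left(-5\right) = -75$)
$D{\left(L \right)} = -75$
$C{\left(6,0 \right)} D{\left(4 \right)} \left(-5\right) = 1 \left(-75\right) \left(-5\right) = \left(-75\right) \left(-5\right) = 375$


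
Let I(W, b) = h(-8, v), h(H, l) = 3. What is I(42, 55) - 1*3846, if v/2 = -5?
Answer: -3843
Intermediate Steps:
v = -10 (v = 2*(-5) = -10)
I(W, b) = 3
I(42, 55) - 1*3846 = 3 - 1*3846 = 3 - 3846 = -3843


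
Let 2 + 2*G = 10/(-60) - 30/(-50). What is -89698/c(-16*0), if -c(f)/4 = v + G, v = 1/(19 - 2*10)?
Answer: -1345470/107 ≈ -12574.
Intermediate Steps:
v = -1 (v = 1/(19 - 20) = 1/(-1) = -1)
G = -47/60 (G = -1 + (10/(-60) - 30/(-50))/2 = -1 + (10*(-1/60) - 30*(-1/50))/2 = -1 + (-⅙ + ⅗)/2 = -1 + (½)*(13/30) = -1 + 13/60 = -47/60 ≈ -0.78333)
c(f) = 107/15 (c(f) = -4*(-1 - 47/60) = -4*(-107/60) = 107/15)
-89698/c(-16*0) = -89698/107/15 = -89698*15/107 = -1345470/107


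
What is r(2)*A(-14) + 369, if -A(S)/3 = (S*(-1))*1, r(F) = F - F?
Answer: 369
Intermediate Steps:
r(F) = 0
A(S) = 3*S (A(S) = -3*S*(-1) = -3*(-S) = -(-3)*S = 3*S)
r(2)*A(-14) + 369 = 0*(3*(-14)) + 369 = 0*(-42) + 369 = 0 + 369 = 369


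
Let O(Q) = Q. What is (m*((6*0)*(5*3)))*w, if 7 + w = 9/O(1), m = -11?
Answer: 0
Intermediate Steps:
w = 2 (w = -7 + 9/1 = -7 + 9*1 = -7 + 9 = 2)
(m*((6*0)*(5*3)))*w = -11*6*0*5*3*2 = -0*15*2 = -11*0*2 = 0*2 = 0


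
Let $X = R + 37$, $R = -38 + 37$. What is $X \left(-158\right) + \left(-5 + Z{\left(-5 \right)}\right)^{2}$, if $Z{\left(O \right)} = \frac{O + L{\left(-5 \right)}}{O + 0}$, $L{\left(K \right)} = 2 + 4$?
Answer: $- \frac{141524}{25} \approx -5661.0$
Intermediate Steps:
$L{\left(K \right)} = 6$
$Z{\left(O \right)} = \frac{6 + O}{O}$ ($Z{\left(O \right)} = \frac{O + 6}{O + 0} = \frac{6 + O}{O}$)
$R = -1$
$X = 36$ ($X = -1 + 37 = 36$)
$X \left(-158\right) + \left(-5 + Z{\left(-5 \right)}\right)^{2} = 36 \left(-158\right) + \left(-5 + \frac{6 - 5}{-5}\right)^{2} = -5688 + \left(-5 - \frac{1}{5}\right)^{2} = -5688 + \left(- \frac{26}{5}\right)^{2} = -5688 + \frac{676}{25} = - \frac{141524}{25}$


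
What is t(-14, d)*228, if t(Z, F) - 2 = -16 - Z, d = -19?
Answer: 0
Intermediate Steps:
t(Z, F) = -14 - Z (t(Z, F) = 2 + (-16 - Z) = -14 - Z)
t(-14, d)*228 = (-14 - 1*(-14))*228 = (-14 + 14)*228 = 0*228 = 0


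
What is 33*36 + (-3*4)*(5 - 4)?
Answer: 1176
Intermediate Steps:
33*36 + (-3*4)*(5 - 4) = 1188 - 12*1 = 1188 - 12 = 1176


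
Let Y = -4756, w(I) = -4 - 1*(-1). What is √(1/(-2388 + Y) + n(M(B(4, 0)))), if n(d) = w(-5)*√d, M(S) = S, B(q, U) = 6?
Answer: √(-1786 - 38277552*√6)/3572 ≈ 2.7108*I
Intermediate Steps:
w(I) = -3 (w(I) = -4 + 1 = -3)
n(d) = -3*√d
√(1/(-2388 + Y) + n(M(B(4, 0)))) = √(1/(-2388 - 4756) - 3*√6) = √(1/(-7144) - 3*√6) = √(-1/7144 - 3*√6)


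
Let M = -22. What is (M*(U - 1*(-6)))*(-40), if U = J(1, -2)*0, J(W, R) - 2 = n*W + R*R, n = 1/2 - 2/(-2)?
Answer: 5280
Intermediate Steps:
n = 3/2 (n = 1*(½) - 2*(-½) = ½ + 1 = 3/2 ≈ 1.5000)
J(W, R) = 2 + R² + 3*W/2 (J(W, R) = 2 + (3*W/2 + R*R) = 2 + (3*W/2 + R²) = 2 + (R² + 3*W/2) = 2 + R² + 3*W/2)
U = 0 (U = (2 + (-2)² + (3/2)*1)*0 = (2 + 4 + 3/2)*0 = (15/2)*0 = 0)
(M*(U - 1*(-6)))*(-40) = -22*(0 - 1*(-6))*(-40) = -22*(0 + 6)*(-40) = -22*6*(-40) = -132*(-40) = 5280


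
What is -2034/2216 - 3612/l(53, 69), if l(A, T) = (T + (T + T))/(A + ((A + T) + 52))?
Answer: -302895437/76452 ≈ -3961.9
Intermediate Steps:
l(A, T) = 3*T/(52 + T + 2*A) (l(A, T) = (T + 2*T)/(A + (52 + A + T)) = (3*T)/(52 + T + 2*A) = 3*T/(52 + T + 2*A))
-2034/2216 - 3612/l(53, 69) = -2034/2216 - 3612/(3*69/(52 + 69 + 2*53)) = -2034*1/2216 - 3612/(3*69/(52 + 69 + 106)) = -1017/1108 - 3612/(3*69/227) = -1017/1108 - 3612/(3*69*(1/227)) = -1017/1108 - 3612/207/227 = -1017/1108 - 3612*227/207 = -1017/1108 - 273308/69 = -302895437/76452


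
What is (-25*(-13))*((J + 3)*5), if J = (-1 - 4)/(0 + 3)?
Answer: 6500/3 ≈ 2166.7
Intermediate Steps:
J = -5/3 ≈ -1.6667
(-25*(-13))*((J + 3)*5) = (-25*(-13))*((-5/3 + 3)*5) = 325*((4/3)*5) = 325*(20/3) = 6500/3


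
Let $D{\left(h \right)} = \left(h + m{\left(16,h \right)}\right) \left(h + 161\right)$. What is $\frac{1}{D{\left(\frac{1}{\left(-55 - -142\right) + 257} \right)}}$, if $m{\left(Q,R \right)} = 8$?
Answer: $\frac{118336}{152474905} \approx 0.0007761$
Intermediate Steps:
$D{\left(h \right)} = \left(8 + h\right) \left(161 + h\right)$ ($D{\left(h \right)} = \left(h + 8\right) \left(h + 161\right) = \left(8 + h\right) \left(161 + h\right)$)
$\frac{1}{D{\left(\frac{1}{\left(-55 - -142\right) + 257} \right)}} = \frac{1}{1288 + \left(\frac{1}{\left(-55 - -142\right) + 257}\right)^{2} + \frac{169}{\left(-55 - -142\right) + 257}} = \frac{1}{1288 + \left(\frac{1}{\left(-55 + 142\right) + 257}\right)^{2} + \frac{169}{\left(-55 + 142\right) + 257}} = \frac{1}{1288 + \left(\frac{1}{87 + 257}\right)^{2} + \frac{169}{87 + 257}} = \frac{1}{1288 + \left(\frac{1}{344}\right)^{2} + \frac{169}{344}} = \frac{1}{1288 + \left(\frac{1}{344}\right)^{2} + 169 \cdot \frac{1}{344}} = \frac{1}{1288 + \frac{1}{118336} + \frac{169}{344}} = \frac{1}{\frac{152474905}{118336}} = \frac{118336}{152474905}$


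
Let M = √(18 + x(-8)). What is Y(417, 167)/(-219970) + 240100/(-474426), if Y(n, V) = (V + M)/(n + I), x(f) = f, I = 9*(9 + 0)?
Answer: -4383641355857/8661837439260 - √10/109545060 ≈ -0.50609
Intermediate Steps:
I = 81 (I = 9*9 = 81)
M = √10 (M = √(18 - 8) = √10 ≈ 3.1623)
Y(n, V) = (V + √10)/(81 + n) (Y(n, V) = (V + √10)/(n + 81) = (V + √10)/(81 + n))
Y(417, 167)/(-219970) + 240100/(-474426) = ((167 + √10)/(81 + 417))/(-219970) + 240100/(-474426) = ((167 + √10)/498)*(-1/219970) + 240100*(-1/474426) = ((167 + √10)/498)*(-1/219970) - 120050/237213 = (167/498 + √10/498)*(-1/219970) - 120050/237213 = (-167/109545060 - √10/109545060) - 120050/237213 = -4383641355857/8661837439260 - √10/109545060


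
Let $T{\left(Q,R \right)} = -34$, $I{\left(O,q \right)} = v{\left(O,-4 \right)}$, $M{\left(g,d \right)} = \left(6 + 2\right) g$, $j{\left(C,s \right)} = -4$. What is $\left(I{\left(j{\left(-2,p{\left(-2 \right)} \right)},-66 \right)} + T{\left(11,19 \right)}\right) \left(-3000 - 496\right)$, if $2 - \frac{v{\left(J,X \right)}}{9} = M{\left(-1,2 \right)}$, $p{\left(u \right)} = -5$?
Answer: $-195776$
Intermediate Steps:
$M{\left(g,d \right)} = 8 g$
$v{\left(J,X \right)} = 90$ ($v{\left(J,X \right)} = 18 - 9 \cdot 8 \left(-1\right) = 18 - -72 = 18 + 72 = 90$)
$I{\left(O,q \right)} = 90$
$\left(I{\left(j{\left(-2,p{\left(-2 \right)} \right)},-66 \right)} + T{\left(11,19 \right)}\right) \left(-3000 - 496\right) = \left(90 - 34\right) \left(-3000 - 496\right) = 56 \left(-3000 - 496\right) = 56 \left(-3496\right) = -195776$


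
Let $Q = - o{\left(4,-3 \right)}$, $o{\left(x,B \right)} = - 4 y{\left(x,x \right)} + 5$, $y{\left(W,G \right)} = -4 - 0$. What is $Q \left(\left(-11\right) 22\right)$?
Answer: $5082$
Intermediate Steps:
$y{\left(W,G \right)} = -4$ ($y{\left(W,G \right)} = -4 + 0 = -4$)
$o{\left(x,B \right)} = 21$ ($o{\left(x,B \right)} = \left(-4\right) \left(-4\right) + 5 = 16 + 5 = 21$)
$Q = -21$ ($Q = \left(-1\right) 21 = -21$)
$Q \left(\left(-11\right) 22\right) = - 21 \left(\left(-11\right) 22\right) = \left(-21\right) \left(-242\right) = 5082$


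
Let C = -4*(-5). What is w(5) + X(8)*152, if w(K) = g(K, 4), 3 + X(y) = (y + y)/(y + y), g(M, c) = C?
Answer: -284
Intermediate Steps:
C = 20
g(M, c) = 20
X(y) = -2 (X(y) = -3 + (y + y)/(y + y) = -3 + (2*y)/((2*y)) = -3 + (2*y)*(1/(2*y)) = -3 + 1 = -2)
w(K) = 20
w(5) + X(8)*152 = 20 - 2*152 = 20 - 304 = -284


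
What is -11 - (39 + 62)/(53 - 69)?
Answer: -75/16 ≈ -4.6875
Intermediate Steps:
-11 - (39 + 62)/(53 - 69) = -11 - 101/(-16) = -11 - 101*(-1)/16 = -11 - 1*(-101/16) = -11 + 101/16 = -75/16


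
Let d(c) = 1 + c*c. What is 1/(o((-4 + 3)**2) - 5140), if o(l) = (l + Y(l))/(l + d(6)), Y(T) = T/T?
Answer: -19/97659 ≈ -0.00019455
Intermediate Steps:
d(c) = 1 + c**2
Y(T) = 1
o(l) = (1 + l)/(37 + l) (o(l) = (l + 1)/(l + (1 + 6**2)) = (1 + l)/(l + (1 + 36)) = (1 + l)/(l + 37) = (1 + l)/(37 + l))
1/(o((-4 + 3)**2) - 5140) = 1/((1 + (-4 + 3)**2)/(37 + (-4 + 3)**2) - 5140) = 1/((1 + (-1)**2)/(37 + (-1)**2) - 5140) = 1/((1 + 1)/(37 + 1) - 5140) = 1/(2/38 - 5140) = 1/((1/38)*2 - 5140) = 1/(1/19 - 5140) = 1/(-97659/19) = -19/97659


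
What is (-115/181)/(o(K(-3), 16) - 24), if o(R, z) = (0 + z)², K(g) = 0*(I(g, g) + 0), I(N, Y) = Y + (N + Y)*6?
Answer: -115/41992 ≈ -0.0027386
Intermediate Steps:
I(N, Y) = 6*N + 7*Y (I(N, Y) = Y + (6*N + 6*Y) = 6*N + 7*Y)
K(g) = 0 (K(g) = 0*((6*g + 7*g) + 0) = 0*(13*g + 0) = 0*(13*g) = 0)
o(R, z) = z²
(-115/181)/(o(K(-3), 16) - 24) = (-115/181)/(16² - 24) = (-115*1/181)/(256 - 24) = -115/181/232 = -115/181*1/232 = -115/41992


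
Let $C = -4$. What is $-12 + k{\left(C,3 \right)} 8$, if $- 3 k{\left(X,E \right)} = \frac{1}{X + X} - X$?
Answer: $- \frac{67}{3} \approx -22.333$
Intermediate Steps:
$k{\left(X,E \right)} = - \frac{1}{6 X} + \frac{X}{3}$ ($k{\left(X,E \right)} = - \frac{\frac{1}{X + X} - X}{3} = - \frac{\frac{1}{2 X} - X}{3} = - \frac{1}{6 X} + \frac{X}{3}$)
$-12 + k{\left(C,3 \right)} 8 = -12 + \left(- \frac{1}{6 \left(-4\right)} + \frac{1}{3} \left(-4\right)\right) 8 = -12 + \left(\left(- \frac{1}{6}\right) \left(- \frac{1}{4}\right) - \frac{4}{3}\right) 8 = -12 + \left(\frac{1}{24} - \frac{4}{3}\right) 8 = -12 - \frac{31}{3} = - \frac{67}{3}$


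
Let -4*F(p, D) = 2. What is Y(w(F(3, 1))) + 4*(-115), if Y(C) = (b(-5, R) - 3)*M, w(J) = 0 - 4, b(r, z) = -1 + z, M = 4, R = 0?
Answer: -476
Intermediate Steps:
F(p, D) = -½ (F(p, D) = -¼*2 = -½)
w(J) = -4
Y(C) = -16 (Y(C) = ((-1 + 0) - 3)*4 = (-1 - 3)*4 = -4*4 = -16)
Y(w(F(3, 1))) + 4*(-115) = -16 + 4*(-115) = -16 - 460 = -476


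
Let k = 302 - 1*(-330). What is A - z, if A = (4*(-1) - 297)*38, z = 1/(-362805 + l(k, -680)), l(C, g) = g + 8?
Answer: -4157449925/363477 ≈ -11438.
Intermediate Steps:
k = 632 (k = 302 + 330 = 632)
l(C, g) = 8 + g
z = -1/363477 (z = 1/(-362805 + (8 - 680)) = 1/(-362805 - 672) = 1/(-363477) = -1/363477 ≈ -2.7512e-6)
A = -11438 (A = (-4 - 297)*38 = -301*38 = -11438)
A - z = -11438 - 1*(-1/363477) = -11438 + 1/363477 = -4157449925/363477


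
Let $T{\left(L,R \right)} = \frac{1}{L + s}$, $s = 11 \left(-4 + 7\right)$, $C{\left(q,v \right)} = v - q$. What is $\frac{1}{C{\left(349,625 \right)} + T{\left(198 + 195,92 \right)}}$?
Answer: $\frac{426}{117577} \approx 0.0036232$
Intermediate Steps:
$s = 33$ ($s = 11 \cdot 3 = 33$)
$T{\left(L,R \right)} = \frac{1}{33 + L}$ ($T{\left(L,R \right)} = \frac{1}{L + 33} = \frac{1}{33 + L}$)
$\frac{1}{C{\left(349,625 \right)} + T{\left(198 + 195,92 \right)}} = \frac{1}{\left(625 - 349\right) + \frac{1}{33 + \left(198 + 195\right)}} = \frac{1}{\left(625 - 349\right) + \frac{1}{33 + 393}} = \frac{1}{276 + \frac{1}{426}} = \frac{1}{\frac{117577}{426}} = \frac{426}{117577}$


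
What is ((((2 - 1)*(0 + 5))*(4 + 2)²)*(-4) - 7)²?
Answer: 528529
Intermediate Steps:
((((2 - 1)*(0 + 5))*(4 + 2)²)*(-4) - 7)² = (((1*5)*6²)*(-4) - 7)² = ((5*36)*(-4) - 7)² = (180*(-4) - 7)² = (-720 - 7)² = (-727)² = 528529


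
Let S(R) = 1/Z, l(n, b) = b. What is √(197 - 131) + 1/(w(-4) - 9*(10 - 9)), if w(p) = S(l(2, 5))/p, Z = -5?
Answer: -20/179 + √66 ≈ 8.0123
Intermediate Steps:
S(R) = -⅕ (S(R) = 1/(-5) = -⅕)
w(p) = -1/(5*p)
√(197 - 131) + 1/(w(-4) - 9*(10 - 9)) = √(197 - 131) + 1/(-⅕/(-4) - 9*(10 - 9)) = √66 + 1/(-⅕*(-¼) - 9*1) = √66 + 1/(1/20 - 9) = √66 + 1/(-179/20) = √66 - 20/179 = -20/179 + √66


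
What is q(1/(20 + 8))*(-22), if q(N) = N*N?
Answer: -11/392 ≈ -0.028061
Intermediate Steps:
q(N) = N²
q(1/(20 + 8))*(-22) = (1/(20 + 8))²*(-22) = (1/28)²*(-22) = (1/784)*(-22) = -11/392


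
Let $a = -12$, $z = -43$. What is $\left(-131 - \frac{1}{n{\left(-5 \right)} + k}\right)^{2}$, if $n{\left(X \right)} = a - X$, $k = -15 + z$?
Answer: $\frac{72488196}{4225} \approx 17157.0$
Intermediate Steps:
$k = -58$ ($k = -15 - 43 = -58$)
$n{\left(X \right)} = -12 - X$
$\left(-131 - \frac{1}{n{\left(-5 \right)} + k}\right)^{2} = \left(-131 - \frac{1}{\left(-12 - -5\right) - 58}\right)^{2} = \left(-131 - \frac{1}{\left(-12 + 5\right) - 58}\right)^{2} = \left(-131 - \frac{1}{-7 - 58}\right)^{2} = \left(-131 - \frac{1}{-65}\right)^{2} = \left(-131 - - \frac{1}{65}\right)^{2} = \left(-131 + \frac{1}{65}\right)^{2} = \left(- \frac{8514}{65}\right)^{2} = \frac{72488196}{4225}$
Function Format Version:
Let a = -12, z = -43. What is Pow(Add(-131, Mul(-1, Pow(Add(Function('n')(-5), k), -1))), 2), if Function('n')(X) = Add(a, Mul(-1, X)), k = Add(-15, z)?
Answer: Rational(72488196, 4225) ≈ 17157.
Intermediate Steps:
k = -58 (k = Add(-15, -43) = -58)
Function('n')(X) = Add(-12, Mul(-1, X))
Pow(Add(-131, Mul(-1, Pow(Add(Function('n')(-5), k), -1))), 2) = Pow(Add(-131, Mul(-1, Pow(Add(Add(-12, Mul(-1, -5)), -58), -1))), 2) = Pow(Add(-131, Mul(-1, Pow(Add(Add(-12, 5), -58), -1))), 2) = Pow(Add(-131, Mul(-1, Pow(Add(-7, -58), -1))), 2) = Pow(Add(-131, Mul(-1, Pow(-65, -1))), 2) = Pow(Add(-131, Mul(-1, Rational(-1, 65))), 2) = Pow(Add(-131, Rational(1, 65)), 2) = Pow(Rational(-8514, 65), 2) = Rational(72488196, 4225)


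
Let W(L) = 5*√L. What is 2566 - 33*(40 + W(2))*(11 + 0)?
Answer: -11954 - 1815*√2 ≈ -14521.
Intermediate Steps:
2566 - 33*(40 + W(2))*(11 + 0) = 2566 - 33*(40 + 5*√2)*(11 + 0) = 2566 - 33*(40 + 5*√2)*11 = 2566 - 33*(440 + 55*√2) = 2566 + (-14520 - 1815*√2) = -11954 - 1815*√2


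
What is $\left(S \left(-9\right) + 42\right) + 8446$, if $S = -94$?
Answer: $9334$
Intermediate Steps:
$\left(S \left(-9\right) + 42\right) + 8446 = \left(\left(-94\right) \left(-9\right) + 42\right) + 8446 = \left(846 + 42\right) + 8446 = 888 + 8446 = 9334$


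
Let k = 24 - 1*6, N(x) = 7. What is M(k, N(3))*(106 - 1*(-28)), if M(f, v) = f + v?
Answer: 3350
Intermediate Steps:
k = 18 (k = 24 - 6 = 18)
M(k, N(3))*(106 - 1*(-28)) = (18 + 7)*(106 - 1*(-28)) = 25*(106 + 28) = 25*134 = 3350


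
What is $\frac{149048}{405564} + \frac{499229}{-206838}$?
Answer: $- \frac{14303376661}{6990503886} \approx -2.0461$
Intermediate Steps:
$\frac{149048}{405564} + \frac{499229}{-206838} = 149048 \cdot \frac{1}{405564} + 499229 \left(- \frac{1}{206838}\right) = \frac{37262}{101391} - \frac{499229}{206838} = - \frac{14303376661}{6990503886}$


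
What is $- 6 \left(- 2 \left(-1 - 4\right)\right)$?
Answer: $-60$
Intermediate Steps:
$- 6 \left(- 2 \left(-1 - 4\right)\right) = - 6 \left(\left(-2\right) \left(-5\right)\right) = \left(-6\right) 10 = -60$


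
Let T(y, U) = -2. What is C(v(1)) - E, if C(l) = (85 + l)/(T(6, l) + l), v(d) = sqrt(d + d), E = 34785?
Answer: -34871 - 87*sqrt(2)/2 ≈ -34933.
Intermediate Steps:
v(d) = sqrt(2)*sqrt(d) (v(d) = sqrt(2*d) = sqrt(2)*sqrt(d))
C(l) = (85 + l)/(-2 + l)
C(v(1)) - E = (85 + sqrt(2)*sqrt(1))/(-2 + sqrt(2)*sqrt(1)) - 1*34785 = (85 + sqrt(2)*1)/(-2 + sqrt(2)*1) - 34785 = (85 + sqrt(2))/(-2 + sqrt(2)) - 34785 = -34785 + (85 + sqrt(2))/(-2 + sqrt(2))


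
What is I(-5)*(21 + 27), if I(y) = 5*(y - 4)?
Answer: -2160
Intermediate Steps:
I(y) = -20 + 5*y (I(y) = 5*(-4 + y) = -20 + 5*y)
I(-5)*(21 + 27) = (-20 + 5*(-5))*(21 + 27) = (-20 - 25)*48 = -45*48 = -2160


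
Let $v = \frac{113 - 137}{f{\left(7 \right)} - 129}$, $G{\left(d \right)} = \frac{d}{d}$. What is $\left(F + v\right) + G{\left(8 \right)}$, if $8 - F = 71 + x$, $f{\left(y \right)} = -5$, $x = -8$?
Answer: $- \frac{3606}{67} \approx -53.821$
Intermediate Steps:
$G{\left(d \right)} = 1$
$v = \frac{12}{67}$ ($v = \frac{113 - 137}{-5 - 129} = - \frac{24}{-134} = \left(-24\right) \left(- \frac{1}{134}\right) = \frac{12}{67} \approx 0.1791$)
$F = -55$ ($F = 8 - \left(71 - 8\right) = 8 - 63 = -55$)
$\left(F + v\right) + G{\left(8 \right)} = \left(-55 + \frac{12}{67}\right) + 1 = - \frac{3673}{67} + 1 = - \frac{3606}{67}$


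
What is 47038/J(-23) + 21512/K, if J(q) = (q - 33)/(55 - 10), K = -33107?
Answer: -35039561321/926996 ≈ -37799.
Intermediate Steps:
J(q) = -11/15 + q/45 (J(q) = (-33 + q)/45 = (-33 + q)*(1/45) = -11/15 + q/45)
47038/J(-23) + 21512/K = 47038/(-11/15 + (1/45)*(-23)) + 21512/(-33107) = 47038/(-11/15 - 23/45) + 21512*(-1/33107) = 47038/(-56/45) - 21512/33107 = 47038*(-45/56) - 21512/33107 = -1058355/28 - 21512/33107 = -35039561321/926996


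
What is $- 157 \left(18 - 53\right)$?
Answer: $5495$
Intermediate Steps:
$- 157 \left(18 - 53\right) = \left(-157\right) \left(-35\right) = 5495$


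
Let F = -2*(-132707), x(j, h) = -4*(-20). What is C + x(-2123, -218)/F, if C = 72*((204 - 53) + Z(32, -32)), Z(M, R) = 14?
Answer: 1576559200/132707 ≈ 11880.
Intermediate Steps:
x(j, h) = 80
C = 11880 (C = 72*((204 - 53) + 14) = 72*(151 + 14) = 72*165 = 11880)
F = 265414
C + x(-2123, -218)/F = 11880 + 80/265414 = 11880 + 80*(1/265414) = 11880 + 40/132707 = 1576559200/132707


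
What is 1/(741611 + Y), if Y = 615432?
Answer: 1/1357043 ≈ 7.3690e-7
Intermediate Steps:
1/(741611 + Y) = 1/(741611 + 615432) = 1/1357043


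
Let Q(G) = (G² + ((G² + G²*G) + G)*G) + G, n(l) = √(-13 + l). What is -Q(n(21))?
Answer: -80 - 18*√2 ≈ -105.46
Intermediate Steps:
Q(G) = G + G² + G*(G + G² + G³) (Q(G) = (G² + ((G² + G³) + G)*G) + G = (G² + (G + G² + G³)*G) + G = (G² + G*(G + G² + G³)) + G = G + G² + G*(G + G² + G³))
-Q(n(21)) = -√(-13 + 21)*(1 + (√(-13 + 21))² + (√(-13 + 21))³ + 2*√(-13 + 21)) = -√8*(1 + (√8)² + (√8)³ + 2*√8) = -2*√2*(1 + (2*√2)² + (2*√2)³ + 2*(2*√2)) = -2*√2*(1 + 8 + 16*√2 + 4*√2) = -2*√2*(9 + 20*√2)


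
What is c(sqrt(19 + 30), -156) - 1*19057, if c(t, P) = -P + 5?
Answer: -18896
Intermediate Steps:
c(t, P) = 5 - P
c(sqrt(19 + 30), -156) - 1*19057 = (5 - 1*(-156)) - 1*19057 = (5 + 156) - 19057 = 161 - 19057 = -18896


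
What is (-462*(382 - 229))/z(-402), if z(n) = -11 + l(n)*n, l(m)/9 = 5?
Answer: 70686/18101 ≈ 3.9051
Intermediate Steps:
l(m) = 45 (l(m) = 9*5 = 45)
z(n) = -11 + 45*n
(-462*(382 - 229))/z(-402) = (-462*(382 - 229))/(-11 + 45*(-402)) = (-462*153)/(-11 - 18090) = -70686/(-18101) = -70686*(-1/18101) = 70686/18101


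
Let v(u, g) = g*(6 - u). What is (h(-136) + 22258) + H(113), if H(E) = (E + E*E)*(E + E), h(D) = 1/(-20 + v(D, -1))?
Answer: 475241579/162 ≈ 2.9336e+6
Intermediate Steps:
h(D) = 1/(-26 + D) (h(D) = 1/(-20 - (6 - D)) = 1/(-20 + (-6 + D)) = 1/(-26 + D))
H(E) = 2*E*(E + E²) (H(E) = (E + E²)*(2*E) = 2*E*(E + E²))
(h(-136) + 22258) + H(113) = (1/(-26 - 136) + 22258) + 2*113²*(1 + 113) = (1/(-162) + 22258) + 2*12769*114 = (-1/162 + 22258) + 2911332 = 3605795/162 + 2911332 = 475241579/162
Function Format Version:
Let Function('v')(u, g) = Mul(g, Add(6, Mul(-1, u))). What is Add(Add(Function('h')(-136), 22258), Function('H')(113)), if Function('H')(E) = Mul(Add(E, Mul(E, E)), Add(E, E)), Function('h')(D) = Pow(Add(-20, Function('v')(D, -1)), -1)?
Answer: Rational(475241579, 162) ≈ 2.9336e+6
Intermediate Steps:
Function('h')(D) = Pow(Add(-26, D), -1) (Function('h')(D) = Pow(Add(-20, Mul(-1, Add(6, Mul(-1, D)))), -1) = Pow(Add(-20, Add(-6, D)), -1) = Pow(Add(-26, D), -1))
Function('H')(E) = Mul(2, E, Add(E, Pow(E, 2))) (Function('H')(E) = Mul(Add(E, Pow(E, 2)), Mul(2, E)) = Mul(2, E, Add(E, Pow(E, 2))))
Add(Add(Function('h')(-136), 22258), Function('H')(113)) = Add(Add(Pow(Add(-26, -136), -1), 22258), Mul(2, Pow(113, 2), Add(1, 113))) = Add(Add(Pow(-162, -1), 22258), Mul(2, 12769, 114)) = Add(Add(Rational(-1, 162), 22258), 2911332) = Add(Rational(3605795, 162), 2911332) = Rational(475241579, 162)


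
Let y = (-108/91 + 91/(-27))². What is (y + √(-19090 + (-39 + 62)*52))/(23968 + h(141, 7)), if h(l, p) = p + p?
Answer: 125372809/144775712718 + I*√17894/23982 ≈ 0.00086598 + 0.0055779*I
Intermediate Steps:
h(l, p) = 2*p
y = 125372809/6036849 (y = (-108*1/91 + 91*(-1/27))² = (-108/91 - 91/27)² = (-11197/2457)² = 125372809/6036849 ≈ 20.768)
(y + √(-19090 + (-39 + 62)*52))/(23968 + h(141, 7)) = (125372809/6036849 + √(-19090 + (-39 + 62)*52))/(23968 + 2*7) = (125372809/6036849 + √(-19090 + 23*52))/(23968 + 14) = (125372809/6036849 + √(-19090 + 1196))/23982 = (125372809/6036849 + √(-17894))*(1/23982) = (125372809/6036849 + I*√17894)*(1/23982) = 125372809/144775712718 + I*√17894/23982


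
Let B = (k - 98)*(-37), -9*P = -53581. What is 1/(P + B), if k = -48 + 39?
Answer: 9/89212 ≈ 0.00010088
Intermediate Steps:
P = 53581/9 (P = -1/9*(-53581) = 53581/9 ≈ 5953.4)
k = -9
B = 3959 (B = (-9 - 98)*(-37) = -107*(-37) = 3959)
1/(P + B) = 1/(53581/9 + 3959) = 1/(89212/9) = 9/89212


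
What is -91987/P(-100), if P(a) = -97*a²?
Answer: 91987/970000 ≈ 0.094832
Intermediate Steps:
-91987/P(-100) = -91987/((-97*(-100)²)) = -91987/((-97*10000)) = -91987/(-970000) = -91987*(-1/970000) = 91987/970000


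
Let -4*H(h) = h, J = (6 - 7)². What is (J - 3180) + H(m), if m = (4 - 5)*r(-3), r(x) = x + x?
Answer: -6361/2 ≈ -3180.5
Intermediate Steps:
r(x) = 2*x
J = 1 (J = (-1)² = 1)
m = 6 (m = (4 - 5)*(2*(-3)) = -1*(-6) = 6)
H(h) = -h/4
(J - 3180) + H(m) = (1 - 3180) - ¼*6 = -3179 - 3/2 = -6361/2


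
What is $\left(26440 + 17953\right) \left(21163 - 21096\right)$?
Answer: $2974331$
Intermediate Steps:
$\left(26440 + 17953\right) \left(21163 - 21096\right) = 44393 \cdot 67 = 2974331$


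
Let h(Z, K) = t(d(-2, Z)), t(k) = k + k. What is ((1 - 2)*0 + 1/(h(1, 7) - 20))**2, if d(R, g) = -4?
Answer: 1/784 ≈ 0.0012755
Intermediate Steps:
t(k) = 2*k
h(Z, K) = -8 (h(Z, K) = 2*(-4) = -8)
((1 - 2)*0 + 1/(h(1, 7) - 20))**2 = ((1 - 2)*0 + 1/(-8 - 20))**2 = (-1*0 + 1/(-28))**2 = (0 - 1/28)**2 = (-1/28)**2 = 1/784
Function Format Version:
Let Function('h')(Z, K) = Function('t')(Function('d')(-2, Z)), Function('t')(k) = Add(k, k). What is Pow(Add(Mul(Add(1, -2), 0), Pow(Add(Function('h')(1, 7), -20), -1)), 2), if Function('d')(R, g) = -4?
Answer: Rational(1, 784) ≈ 0.0012755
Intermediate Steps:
Function('t')(k) = Mul(2, k)
Function('h')(Z, K) = -8 (Function('h')(Z, K) = Mul(2, -4) = -8)
Pow(Add(Mul(Add(1, -2), 0), Pow(Add(Function('h')(1, 7), -20), -1)), 2) = Pow(Add(Mul(Add(1, -2), 0), Pow(Add(-8, -20), -1)), 2) = Pow(Add(Mul(-1, 0), Pow(-28, -1)), 2) = Pow(Add(0, Rational(-1, 28)), 2) = Pow(Rational(-1, 28), 2) = Rational(1, 784)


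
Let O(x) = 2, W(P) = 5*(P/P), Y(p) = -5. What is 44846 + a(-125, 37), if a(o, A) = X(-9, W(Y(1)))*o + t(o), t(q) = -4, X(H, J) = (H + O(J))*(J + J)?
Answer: 53592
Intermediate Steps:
W(P) = 5 (W(P) = 5*1 = 5)
X(H, J) = 2*J*(2 + H) (X(H, J) = (H + 2)*(J + J) = (2 + H)*(2*J) = 2*J*(2 + H))
a(o, A) = -4 - 70*o (a(o, A) = (2*5*(2 - 9))*o - 4 = (2*5*(-7))*o - 4 = -70*o - 4 = -4 - 70*o)
44846 + a(-125, 37) = 44846 + (-4 - 70*(-125)) = 44846 + (-4 + 8750) = 44846 + 8746 = 53592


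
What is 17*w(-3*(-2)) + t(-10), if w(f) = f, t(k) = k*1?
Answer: 92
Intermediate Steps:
t(k) = k
17*w(-3*(-2)) + t(-10) = 17*(-3*(-2)) - 10 = 17*6 - 10 = 102 - 10 = 92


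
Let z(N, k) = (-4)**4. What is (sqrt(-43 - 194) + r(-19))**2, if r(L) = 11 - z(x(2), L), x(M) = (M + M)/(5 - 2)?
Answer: (245 - I*sqrt(237))**2 ≈ 59788.0 - 7543.5*I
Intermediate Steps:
x(M) = 2*M/3 (x(M) = (2*M)/3 = (2*M)*(1/3) = 2*M/3)
z(N, k) = 256
r(L) = -245 (r(L) = 11 - 1*256 = 11 - 256 = -245)
(sqrt(-43 - 194) + r(-19))**2 = (sqrt(-43 - 194) - 245)**2 = (sqrt(-237) - 245)**2 = (I*sqrt(237) - 245)**2 = (-245 + I*sqrt(237))**2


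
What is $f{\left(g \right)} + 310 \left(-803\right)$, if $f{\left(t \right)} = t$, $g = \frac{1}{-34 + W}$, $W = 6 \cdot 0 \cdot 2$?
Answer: $- \frac{8463621}{34} \approx -2.4893 \cdot 10^{5}$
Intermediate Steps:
$W = 0$ ($W = 0 \cdot 2 = 0$)
$g = - \frac{1}{34}$ ($g = \frac{1}{-34 + 0} = \frac{1}{-34} = - \frac{1}{34} \approx -0.029412$)
$f{\left(g \right)} + 310 \left(-803\right) = - \frac{1}{34} + 310 \left(-803\right) = - \frac{1}{34} - 248930 = - \frac{8463621}{34}$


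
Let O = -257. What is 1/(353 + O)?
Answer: 1/96 ≈ 0.010417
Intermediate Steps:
1/(353 + O) = 1/(353 - 257) = 1/96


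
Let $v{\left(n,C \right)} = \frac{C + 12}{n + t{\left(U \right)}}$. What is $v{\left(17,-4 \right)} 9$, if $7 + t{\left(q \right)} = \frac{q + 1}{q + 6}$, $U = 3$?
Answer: $\frac{324}{47} \approx 6.8936$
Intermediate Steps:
$t{\left(q \right)} = -7 + \frac{1 + q}{6 + q}$ ($t{\left(q \right)} = -7 + \frac{q + 1}{q + 6} = -7 + \frac{1 + q}{6 + q}$)
$v{\left(n,C \right)} = \frac{12 + C}{- \frac{59}{9} + n}$ ($v{\left(n,C \right)} = \frac{C + 12}{n + \frac{-41 - 18}{6 + 3}} = \frac{12 + C}{n + \frac{-41 - 18}{9}} = \frac{12 + C}{n + \frac{1}{9} \left(-59\right)} = \frac{12 + C}{n - \frac{59}{9}} = \frac{12 + C}{- \frac{59}{9} + n}$)
$v{\left(17,-4 \right)} 9 = \frac{9 \left(12 - 4\right)}{-59 + 9 \cdot 17} \cdot 9 = 9 \frac{1}{-59 + 153} \cdot 8 \cdot 9 = 9 \cdot \frac{1}{94} \cdot 8 \cdot 9 = \frac{36}{47} \cdot 9 = \frac{324}{47}$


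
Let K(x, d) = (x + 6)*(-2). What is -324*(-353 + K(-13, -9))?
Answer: 109836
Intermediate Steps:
K(x, d) = -12 - 2*x (K(x, d) = (6 + x)*(-2) = -12 - 2*x)
-324*(-353 + K(-13, -9)) = -324*(-353 + (-12 - 2*(-13))) = -324*(-353 + (-12 + 26)) = -324*(-353 + 14) = -324*(-339) = 109836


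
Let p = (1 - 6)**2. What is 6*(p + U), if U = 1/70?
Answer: 5253/35 ≈ 150.09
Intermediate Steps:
U = 1/70 ≈ 0.014286
p = 25 (p = (-5)**2 = 25)
6*(p + U) = 6*(25 + 1/70) = 6*(1751/70) = 5253/35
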